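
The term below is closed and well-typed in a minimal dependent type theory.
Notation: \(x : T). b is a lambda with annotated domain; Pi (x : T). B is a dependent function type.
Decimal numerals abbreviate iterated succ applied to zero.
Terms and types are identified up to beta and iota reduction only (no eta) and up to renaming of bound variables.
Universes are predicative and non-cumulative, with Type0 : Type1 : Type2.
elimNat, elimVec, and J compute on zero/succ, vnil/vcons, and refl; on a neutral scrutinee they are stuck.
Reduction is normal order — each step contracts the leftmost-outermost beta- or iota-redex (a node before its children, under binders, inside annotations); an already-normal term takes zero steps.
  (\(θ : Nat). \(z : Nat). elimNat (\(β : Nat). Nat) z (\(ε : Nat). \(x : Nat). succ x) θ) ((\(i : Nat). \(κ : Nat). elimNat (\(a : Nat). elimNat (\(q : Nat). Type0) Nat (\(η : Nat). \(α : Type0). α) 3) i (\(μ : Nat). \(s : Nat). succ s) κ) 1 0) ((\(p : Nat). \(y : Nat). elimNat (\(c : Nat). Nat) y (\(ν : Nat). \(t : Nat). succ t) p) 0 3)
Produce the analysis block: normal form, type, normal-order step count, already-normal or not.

normal form:
  4
type:
  Nat
normal-order step count: 12
already normal: no
first contracted redex: a beta-redex


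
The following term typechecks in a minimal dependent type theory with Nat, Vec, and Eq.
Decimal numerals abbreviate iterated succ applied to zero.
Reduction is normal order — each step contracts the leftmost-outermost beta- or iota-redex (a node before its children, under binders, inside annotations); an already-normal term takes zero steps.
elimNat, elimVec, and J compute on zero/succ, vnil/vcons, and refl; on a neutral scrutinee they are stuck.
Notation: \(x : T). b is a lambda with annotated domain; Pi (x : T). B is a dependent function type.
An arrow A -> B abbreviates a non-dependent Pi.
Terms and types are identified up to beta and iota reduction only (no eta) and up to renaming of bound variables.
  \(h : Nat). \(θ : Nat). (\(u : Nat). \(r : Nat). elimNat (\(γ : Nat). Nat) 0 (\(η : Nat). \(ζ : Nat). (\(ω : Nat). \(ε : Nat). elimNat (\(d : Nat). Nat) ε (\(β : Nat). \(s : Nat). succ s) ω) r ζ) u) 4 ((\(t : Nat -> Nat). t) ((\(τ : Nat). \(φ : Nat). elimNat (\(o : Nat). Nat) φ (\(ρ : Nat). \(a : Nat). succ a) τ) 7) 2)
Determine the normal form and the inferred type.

resulting normal form:
  \(h : Nat). \(θ : Nat). 36
inferred type:
  Nat -> Nat -> Nat


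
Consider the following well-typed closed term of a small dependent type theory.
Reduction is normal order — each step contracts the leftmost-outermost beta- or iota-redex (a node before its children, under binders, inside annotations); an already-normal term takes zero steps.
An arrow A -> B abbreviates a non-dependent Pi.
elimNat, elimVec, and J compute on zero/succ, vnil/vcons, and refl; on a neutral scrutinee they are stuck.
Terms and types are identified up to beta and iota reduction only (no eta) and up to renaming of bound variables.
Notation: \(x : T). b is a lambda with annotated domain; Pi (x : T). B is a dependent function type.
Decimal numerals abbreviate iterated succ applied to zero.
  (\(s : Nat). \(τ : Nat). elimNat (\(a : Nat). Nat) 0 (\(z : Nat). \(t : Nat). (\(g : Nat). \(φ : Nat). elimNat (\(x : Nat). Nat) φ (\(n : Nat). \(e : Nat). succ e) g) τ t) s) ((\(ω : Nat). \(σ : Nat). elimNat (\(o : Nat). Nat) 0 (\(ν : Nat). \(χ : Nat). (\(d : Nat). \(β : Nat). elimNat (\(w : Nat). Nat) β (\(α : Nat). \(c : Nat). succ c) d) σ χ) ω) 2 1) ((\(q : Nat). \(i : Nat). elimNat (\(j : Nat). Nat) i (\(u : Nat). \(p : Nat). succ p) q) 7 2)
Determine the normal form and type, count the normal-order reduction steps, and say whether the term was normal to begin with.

normal form:
  18
inferred type:
  Nat
normal-order step count: 84
already normal: no
first contracted redex: a beta-redex


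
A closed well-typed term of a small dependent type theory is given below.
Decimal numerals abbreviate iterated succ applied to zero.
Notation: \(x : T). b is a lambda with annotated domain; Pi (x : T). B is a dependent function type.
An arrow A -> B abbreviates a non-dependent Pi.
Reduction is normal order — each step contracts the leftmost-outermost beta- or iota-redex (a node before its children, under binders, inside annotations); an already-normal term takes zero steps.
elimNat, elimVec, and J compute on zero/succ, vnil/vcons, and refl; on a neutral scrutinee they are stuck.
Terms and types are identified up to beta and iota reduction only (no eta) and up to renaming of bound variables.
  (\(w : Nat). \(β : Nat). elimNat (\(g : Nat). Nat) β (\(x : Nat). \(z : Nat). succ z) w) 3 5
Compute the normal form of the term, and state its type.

resulting normal form:
  8
type:
  Nat


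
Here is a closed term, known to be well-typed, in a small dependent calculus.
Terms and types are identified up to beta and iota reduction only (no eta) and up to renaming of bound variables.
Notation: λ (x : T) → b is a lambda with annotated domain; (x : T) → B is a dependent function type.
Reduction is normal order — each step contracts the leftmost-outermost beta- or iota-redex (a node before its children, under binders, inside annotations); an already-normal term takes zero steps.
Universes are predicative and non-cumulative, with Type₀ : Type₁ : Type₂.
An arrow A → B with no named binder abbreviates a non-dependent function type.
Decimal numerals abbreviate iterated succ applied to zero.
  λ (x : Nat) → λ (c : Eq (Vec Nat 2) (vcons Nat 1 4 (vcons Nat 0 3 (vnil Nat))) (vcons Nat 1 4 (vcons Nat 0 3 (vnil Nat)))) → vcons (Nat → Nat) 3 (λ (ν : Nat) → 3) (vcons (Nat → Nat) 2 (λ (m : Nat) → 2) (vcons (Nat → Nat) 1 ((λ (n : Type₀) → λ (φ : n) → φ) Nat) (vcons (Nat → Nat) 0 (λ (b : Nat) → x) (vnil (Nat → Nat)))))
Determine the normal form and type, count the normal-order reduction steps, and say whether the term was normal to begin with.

reduced normal form:
  λ (x : Nat) → λ (c : Eq (Vec Nat 2) (vcons Nat 1 4 (vcons Nat 0 3 (vnil Nat))) (vcons Nat 1 4 (vcons Nat 0 3 (vnil Nat)))) → vcons (Nat → Nat) 3 (λ (ν : Nat) → 3) (vcons (Nat → Nat) 2 (λ (m : Nat) → 2) (vcons (Nat → Nat) 1 (λ (n : Nat) → n) (vcons (Nat → Nat) 0 (λ (φ : Nat) → x) (vnil (Nat → Nat)))))
the term's type:
  Nat → Eq (Vec Nat 2) (vcons Nat 1 4 (vcons Nat 0 3 (vnil Nat))) (vcons Nat 1 4 (vcons Nat 0 3 (vnil Nat))) → Vec (Nat → Nat) 4
normal-order step count: 1
started in normal form: no
first redex: a beta-redex


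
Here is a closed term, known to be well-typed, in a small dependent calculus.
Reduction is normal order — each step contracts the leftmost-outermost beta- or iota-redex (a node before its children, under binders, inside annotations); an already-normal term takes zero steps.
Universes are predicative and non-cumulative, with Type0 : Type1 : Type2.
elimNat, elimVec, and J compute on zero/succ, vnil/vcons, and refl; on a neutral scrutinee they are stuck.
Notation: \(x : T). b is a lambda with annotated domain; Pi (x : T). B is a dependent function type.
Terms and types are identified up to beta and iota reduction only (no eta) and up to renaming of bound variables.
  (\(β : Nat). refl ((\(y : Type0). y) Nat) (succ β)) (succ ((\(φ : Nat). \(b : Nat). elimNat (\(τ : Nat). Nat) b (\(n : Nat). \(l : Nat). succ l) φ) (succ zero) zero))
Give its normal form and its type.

reduced normal form:
  refl Nat (succ (succ (succ zero)))
the term's type:
  Eq Nat (succ (succ (succ zero))) (succ (succ (succ zero)))
observation: normalization takes exactly 8 steps under the normal-order strategy.


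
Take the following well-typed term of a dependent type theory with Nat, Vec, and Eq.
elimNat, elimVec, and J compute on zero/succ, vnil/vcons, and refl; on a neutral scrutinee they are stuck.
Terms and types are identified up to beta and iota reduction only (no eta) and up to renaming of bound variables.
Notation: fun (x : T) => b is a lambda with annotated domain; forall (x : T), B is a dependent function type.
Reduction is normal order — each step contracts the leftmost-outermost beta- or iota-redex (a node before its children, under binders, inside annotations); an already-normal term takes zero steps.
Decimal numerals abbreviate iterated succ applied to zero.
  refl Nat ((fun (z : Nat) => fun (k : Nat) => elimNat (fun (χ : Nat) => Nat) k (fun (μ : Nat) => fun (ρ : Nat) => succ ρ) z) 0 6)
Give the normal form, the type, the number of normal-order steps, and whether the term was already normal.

resulting normal form:
  refl Nat 6
inferred type:
  Eq Nat 6 6
reduction steps (normal order): 3
already normal: no
first contracted redex: a beta-redex


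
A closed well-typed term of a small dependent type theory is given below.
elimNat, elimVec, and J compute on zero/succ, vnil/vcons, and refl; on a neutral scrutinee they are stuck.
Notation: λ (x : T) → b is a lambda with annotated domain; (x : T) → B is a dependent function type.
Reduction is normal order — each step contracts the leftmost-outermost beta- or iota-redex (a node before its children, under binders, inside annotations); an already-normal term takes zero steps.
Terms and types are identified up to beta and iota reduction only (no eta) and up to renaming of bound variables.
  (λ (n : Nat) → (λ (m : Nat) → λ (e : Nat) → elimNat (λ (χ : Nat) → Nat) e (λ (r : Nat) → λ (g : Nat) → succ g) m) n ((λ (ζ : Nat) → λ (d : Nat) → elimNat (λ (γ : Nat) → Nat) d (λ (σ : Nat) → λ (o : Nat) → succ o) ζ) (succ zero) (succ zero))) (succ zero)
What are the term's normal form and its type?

reduced normal form:
  succ (succ (succ zero))
inferred type:
  Nat
observation: the leftmost-outermost redex is a beta-redex, and normalization takes 13 steps.


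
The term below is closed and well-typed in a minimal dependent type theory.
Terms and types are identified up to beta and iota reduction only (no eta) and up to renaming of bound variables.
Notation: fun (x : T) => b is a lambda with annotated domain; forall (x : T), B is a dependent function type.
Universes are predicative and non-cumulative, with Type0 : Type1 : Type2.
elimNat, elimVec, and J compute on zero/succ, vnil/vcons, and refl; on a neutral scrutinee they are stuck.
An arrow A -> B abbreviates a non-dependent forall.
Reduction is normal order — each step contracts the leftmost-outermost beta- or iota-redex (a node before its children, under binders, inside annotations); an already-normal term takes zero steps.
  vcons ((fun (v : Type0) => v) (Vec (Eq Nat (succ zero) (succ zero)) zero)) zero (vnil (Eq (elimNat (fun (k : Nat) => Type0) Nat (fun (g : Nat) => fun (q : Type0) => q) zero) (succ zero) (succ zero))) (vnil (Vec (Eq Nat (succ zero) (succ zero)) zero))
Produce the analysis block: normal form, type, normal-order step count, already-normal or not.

reduced normal form:
  vcons (Vec (Eq Nat (succ zero) (succ zero)) zero) zero (vnil (Eq Nat (succ zero) (succ zero))) (vnil (Vec (Eq Nat (succ zero) (succ zero)) zero))
inferred type:
  Vec (Vec (Eq Nat (succ zero) (succ zero)) zero) (succ zero)
reduction steps (normal order): 2
already normal: no
first redex: a beta-redex


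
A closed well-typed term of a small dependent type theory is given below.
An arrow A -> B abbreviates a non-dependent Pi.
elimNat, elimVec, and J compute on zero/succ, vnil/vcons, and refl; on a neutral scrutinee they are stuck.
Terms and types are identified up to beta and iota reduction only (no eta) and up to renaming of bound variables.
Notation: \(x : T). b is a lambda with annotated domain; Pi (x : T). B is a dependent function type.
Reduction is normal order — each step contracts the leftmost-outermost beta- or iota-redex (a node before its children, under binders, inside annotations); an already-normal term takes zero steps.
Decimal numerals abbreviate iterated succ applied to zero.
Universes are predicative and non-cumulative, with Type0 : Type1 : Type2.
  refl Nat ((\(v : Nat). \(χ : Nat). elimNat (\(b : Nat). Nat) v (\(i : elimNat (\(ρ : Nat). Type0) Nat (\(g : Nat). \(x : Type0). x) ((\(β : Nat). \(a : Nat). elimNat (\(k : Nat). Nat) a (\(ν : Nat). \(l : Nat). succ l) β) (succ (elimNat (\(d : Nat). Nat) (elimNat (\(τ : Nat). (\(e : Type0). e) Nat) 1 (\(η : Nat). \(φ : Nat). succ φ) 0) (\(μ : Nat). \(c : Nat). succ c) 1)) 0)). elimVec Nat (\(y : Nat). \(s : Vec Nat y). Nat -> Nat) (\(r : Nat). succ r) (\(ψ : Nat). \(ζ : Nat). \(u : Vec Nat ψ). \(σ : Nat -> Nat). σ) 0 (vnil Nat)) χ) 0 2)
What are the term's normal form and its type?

resulting normal form:
  refl Nat 2
type:
  Eq Nat 2 2


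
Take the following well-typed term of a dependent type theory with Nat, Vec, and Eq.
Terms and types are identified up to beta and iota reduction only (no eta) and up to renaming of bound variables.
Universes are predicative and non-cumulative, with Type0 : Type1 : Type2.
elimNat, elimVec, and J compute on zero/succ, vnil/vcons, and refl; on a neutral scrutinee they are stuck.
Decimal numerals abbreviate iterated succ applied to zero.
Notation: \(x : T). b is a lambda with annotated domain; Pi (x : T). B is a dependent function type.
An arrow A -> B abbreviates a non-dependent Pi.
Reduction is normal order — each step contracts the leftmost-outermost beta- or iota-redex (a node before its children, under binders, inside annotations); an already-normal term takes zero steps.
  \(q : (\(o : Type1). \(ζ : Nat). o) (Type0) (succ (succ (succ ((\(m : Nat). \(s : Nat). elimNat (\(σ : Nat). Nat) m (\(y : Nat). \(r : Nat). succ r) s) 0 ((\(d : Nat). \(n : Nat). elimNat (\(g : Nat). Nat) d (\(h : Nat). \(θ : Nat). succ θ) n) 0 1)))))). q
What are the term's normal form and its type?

normal form:
  \(q : Type0). q
type:
  Type0 -> Type0


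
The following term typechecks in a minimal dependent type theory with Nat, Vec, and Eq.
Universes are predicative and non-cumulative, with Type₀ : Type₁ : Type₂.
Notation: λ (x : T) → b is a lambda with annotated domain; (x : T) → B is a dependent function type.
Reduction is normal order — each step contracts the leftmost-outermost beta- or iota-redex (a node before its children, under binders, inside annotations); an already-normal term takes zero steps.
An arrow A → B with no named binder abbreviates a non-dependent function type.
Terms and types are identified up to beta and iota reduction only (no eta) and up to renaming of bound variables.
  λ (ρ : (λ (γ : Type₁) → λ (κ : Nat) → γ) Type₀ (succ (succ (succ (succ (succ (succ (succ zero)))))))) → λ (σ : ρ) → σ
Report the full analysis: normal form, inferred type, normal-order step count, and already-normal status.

resulting normal form:
  λ (ρ : Type₀) → λ (γ : ρ) → γ
inferred type:
  (ρ : Type₀) → ρ → ρ
normal-order step count: 2
already normal: no
first redex: a beta-redex


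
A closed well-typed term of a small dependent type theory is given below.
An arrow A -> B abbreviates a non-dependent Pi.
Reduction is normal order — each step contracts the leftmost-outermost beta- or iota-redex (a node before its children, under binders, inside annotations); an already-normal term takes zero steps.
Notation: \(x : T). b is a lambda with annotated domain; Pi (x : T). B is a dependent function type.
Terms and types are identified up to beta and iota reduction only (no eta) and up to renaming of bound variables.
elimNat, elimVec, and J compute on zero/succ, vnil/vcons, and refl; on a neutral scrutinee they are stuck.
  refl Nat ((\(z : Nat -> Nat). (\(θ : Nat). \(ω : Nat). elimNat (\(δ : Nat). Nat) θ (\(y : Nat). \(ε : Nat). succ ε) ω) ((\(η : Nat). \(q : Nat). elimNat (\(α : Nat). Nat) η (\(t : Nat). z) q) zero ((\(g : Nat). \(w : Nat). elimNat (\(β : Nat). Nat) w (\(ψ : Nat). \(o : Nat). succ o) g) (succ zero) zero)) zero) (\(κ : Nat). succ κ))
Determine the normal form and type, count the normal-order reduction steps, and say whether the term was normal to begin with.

resulting normal form:
  refl Nat (succ zero)
the term's type:
  Eq Nat (succ zero) (succ zero)
reduction steps (normal order): 16
already normal: no
first contracted redex: a beta-redex


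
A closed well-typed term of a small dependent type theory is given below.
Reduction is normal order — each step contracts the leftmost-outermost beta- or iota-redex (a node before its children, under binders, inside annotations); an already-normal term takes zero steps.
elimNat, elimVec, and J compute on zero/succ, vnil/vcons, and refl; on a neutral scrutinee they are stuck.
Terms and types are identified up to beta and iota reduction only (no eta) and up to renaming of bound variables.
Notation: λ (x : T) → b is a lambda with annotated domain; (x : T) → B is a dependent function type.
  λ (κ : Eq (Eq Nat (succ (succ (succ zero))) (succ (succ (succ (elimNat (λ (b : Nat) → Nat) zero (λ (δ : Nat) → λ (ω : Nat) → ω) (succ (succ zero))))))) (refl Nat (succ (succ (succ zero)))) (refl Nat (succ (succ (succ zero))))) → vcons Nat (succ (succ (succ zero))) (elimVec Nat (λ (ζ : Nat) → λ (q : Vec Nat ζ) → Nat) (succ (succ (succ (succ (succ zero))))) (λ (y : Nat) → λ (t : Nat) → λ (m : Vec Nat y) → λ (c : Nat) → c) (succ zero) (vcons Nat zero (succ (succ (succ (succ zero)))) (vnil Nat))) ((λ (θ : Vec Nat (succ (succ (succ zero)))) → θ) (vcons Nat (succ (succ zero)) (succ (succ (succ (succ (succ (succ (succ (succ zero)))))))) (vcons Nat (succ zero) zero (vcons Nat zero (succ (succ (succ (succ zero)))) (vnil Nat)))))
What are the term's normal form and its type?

resulting normal form:
  λ (κ : Eq (Eq Nat (succ (succ (succ zero))) (succ (succ (succ zero)))) (refl Nat (succ (succ (succ zero)))) (refl Nat (succ (succ (succ zero))))) → vcons Nat (succ (succ (succ zero))) (succ (succ (succ (succ (succ zero))))) (vcons Nat (succ (succ zero)) (succ (succ (succ (succ (succ (succ (succ (succ zero)))))))) (vcons Nat (succ zero) zero (vcons Nat zero (succ (succ (succ (succ zero)))) (vnil Nat))))
the term's type:
  (κ : Eq (Eq Nat (succ (succ (succ zero))) (succ (succ (succ zero)))) (refl Nat (succ (succ (succ zero)))) (refl Nat (succ (succ (succ zero))))) → Vec Nat (succ (succ (succ (succ zero))))
observation: the term reaches its normal form after 14 normal-order steps.


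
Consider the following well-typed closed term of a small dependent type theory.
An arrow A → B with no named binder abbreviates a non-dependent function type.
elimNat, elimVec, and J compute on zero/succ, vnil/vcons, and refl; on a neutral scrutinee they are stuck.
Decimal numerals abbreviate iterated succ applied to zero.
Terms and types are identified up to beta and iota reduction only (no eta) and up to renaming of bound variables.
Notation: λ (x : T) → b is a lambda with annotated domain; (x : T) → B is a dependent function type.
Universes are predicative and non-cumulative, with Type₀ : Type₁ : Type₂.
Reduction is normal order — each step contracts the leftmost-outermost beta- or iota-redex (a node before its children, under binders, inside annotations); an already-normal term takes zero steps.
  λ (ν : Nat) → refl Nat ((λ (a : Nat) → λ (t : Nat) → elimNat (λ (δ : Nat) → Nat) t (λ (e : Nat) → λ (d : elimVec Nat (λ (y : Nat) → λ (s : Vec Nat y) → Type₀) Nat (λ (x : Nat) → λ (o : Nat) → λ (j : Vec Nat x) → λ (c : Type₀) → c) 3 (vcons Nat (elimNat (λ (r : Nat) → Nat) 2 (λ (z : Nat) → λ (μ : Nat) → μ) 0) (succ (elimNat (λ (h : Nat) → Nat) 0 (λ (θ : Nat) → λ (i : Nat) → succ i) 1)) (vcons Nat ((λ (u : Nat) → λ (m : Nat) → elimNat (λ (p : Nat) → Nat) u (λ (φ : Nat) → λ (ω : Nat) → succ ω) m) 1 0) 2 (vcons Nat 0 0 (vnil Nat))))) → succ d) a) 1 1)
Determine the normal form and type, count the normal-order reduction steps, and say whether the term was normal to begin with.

normal form:
  λ (ν : Nat) → refl Nat 2
inferred type:
  Nat → Eq Nat 2 2
steps to reach normal form (normal order): 6
started in normal form: no
first redex: a beta-redex


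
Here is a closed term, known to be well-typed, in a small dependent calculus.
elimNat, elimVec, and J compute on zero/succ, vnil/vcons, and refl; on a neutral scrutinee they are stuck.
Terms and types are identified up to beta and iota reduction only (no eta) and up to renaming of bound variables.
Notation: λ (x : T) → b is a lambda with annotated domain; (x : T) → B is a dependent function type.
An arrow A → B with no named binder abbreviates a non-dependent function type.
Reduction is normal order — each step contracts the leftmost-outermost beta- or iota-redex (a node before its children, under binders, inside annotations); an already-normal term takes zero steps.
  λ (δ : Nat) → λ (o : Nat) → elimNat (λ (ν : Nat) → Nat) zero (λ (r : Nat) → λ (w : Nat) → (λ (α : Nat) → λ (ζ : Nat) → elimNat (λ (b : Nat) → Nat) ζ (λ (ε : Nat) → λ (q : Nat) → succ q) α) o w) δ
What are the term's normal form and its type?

reduced normal form:
  λ (δ : Nat) → λ (o : Nat) → elimNat (λ (ν : Nat) → Nat) zero (λ (r : Nat) → λ (w : Nat) → elimNat (λ (α : Nat) → Nat) w (λ (ζ : Nat) → λ (b : Nat) → succ b) o) δ
the term's type:
  Nat → Nat → Nat
observation: reduction starts at a beta-redex, and 2 normal-order steps reach the normal form.


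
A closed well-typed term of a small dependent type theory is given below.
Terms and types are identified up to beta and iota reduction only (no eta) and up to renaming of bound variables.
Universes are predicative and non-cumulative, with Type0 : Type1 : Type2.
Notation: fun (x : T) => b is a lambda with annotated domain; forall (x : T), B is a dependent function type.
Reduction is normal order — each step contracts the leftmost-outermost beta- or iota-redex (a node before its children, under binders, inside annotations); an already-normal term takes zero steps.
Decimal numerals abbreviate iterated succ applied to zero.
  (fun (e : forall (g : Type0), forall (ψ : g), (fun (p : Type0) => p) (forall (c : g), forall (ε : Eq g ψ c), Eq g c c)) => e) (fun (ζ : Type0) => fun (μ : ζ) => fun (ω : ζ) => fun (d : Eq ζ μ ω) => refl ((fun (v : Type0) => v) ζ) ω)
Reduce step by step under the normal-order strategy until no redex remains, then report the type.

normal-order reduction:
  (fun (e : forall (g : Type0), forall (ψ : g), (fun (p : Type0) => p) (forall (c : g), forall (ε : Eq g ψ c), Eq g c c)) => e) (fun (ζ : Type0) => fun (μ : ζ) => fun (ω : ζ) => fun (d : Eq ζ μ ω) => refl ((fun (v : Type0) => v) ζ) ω)
  ~> fun (e : Type0) => fun (g : e) => fun (ψ : e) => fun (p : Eq e g ψ) => refl ((fun (c : Type0) => c) e) ψ
  ~> fun (e : Type0) => fun (g : e) => fun (ψ : e) => fun (p : Eq e g ψ) => refl e ψ
inferred type:
  forall (e : Type0), forall (g : e), forall (ψ : e), forall (p : Eq e g ψ), Eq e ψ ψ


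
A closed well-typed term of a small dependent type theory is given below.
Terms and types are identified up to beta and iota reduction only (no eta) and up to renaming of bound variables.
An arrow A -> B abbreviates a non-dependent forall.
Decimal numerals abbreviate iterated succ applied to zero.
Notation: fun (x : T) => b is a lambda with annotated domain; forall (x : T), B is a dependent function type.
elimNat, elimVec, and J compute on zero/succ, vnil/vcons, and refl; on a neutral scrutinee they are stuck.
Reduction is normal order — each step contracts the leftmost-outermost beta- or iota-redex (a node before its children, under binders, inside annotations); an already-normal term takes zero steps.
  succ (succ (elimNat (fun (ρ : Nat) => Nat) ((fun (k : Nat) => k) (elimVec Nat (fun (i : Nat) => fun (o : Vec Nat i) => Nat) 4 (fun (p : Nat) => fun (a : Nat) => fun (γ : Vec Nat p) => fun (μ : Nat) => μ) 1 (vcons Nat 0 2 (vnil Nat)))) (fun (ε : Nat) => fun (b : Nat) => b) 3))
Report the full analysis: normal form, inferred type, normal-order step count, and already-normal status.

resulting normal form:
  6
the term's type:
  Nat
reduction steps (normal order): 17
term was already normal: no
first redex: an elimNat iota-redex


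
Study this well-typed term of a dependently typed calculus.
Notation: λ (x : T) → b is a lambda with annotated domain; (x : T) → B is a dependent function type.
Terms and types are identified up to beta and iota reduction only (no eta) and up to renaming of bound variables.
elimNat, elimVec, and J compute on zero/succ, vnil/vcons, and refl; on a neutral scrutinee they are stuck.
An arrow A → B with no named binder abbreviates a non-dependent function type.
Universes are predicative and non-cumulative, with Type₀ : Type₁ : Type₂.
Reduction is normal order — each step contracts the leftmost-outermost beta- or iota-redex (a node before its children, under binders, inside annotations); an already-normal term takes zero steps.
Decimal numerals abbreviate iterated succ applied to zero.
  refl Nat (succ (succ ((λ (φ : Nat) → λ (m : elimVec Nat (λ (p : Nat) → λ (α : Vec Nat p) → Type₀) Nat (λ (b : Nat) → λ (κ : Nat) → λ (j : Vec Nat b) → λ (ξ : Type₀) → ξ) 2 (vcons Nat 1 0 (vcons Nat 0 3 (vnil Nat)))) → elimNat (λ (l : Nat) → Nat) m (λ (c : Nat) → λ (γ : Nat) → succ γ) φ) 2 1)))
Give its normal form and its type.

reduced normal form:
  refl Nat 5
the term's type:
  Eq Nat 5 5


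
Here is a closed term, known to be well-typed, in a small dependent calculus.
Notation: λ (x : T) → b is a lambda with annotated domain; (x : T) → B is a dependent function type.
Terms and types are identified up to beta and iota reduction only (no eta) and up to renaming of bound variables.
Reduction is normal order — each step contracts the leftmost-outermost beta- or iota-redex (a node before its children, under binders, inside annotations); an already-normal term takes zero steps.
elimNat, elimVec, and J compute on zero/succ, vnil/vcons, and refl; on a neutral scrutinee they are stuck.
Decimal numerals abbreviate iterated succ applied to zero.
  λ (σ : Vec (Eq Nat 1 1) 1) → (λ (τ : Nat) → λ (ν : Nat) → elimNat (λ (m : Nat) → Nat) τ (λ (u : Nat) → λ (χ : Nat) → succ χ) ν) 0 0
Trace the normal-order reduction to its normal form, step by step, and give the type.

normal-order reduction sequence:
  λ (σ : Vec (Eq Nat 1 1) 1) → (λ (τ : Nat) → λ (ν : Nat) → elimNat (λ (m : Nat) → Nat) τ (λ (u : Nat) → λ (χ : Nat) → succ χ) ν) 0 0
  ~> λ (σ : Vec (Eq Nat 1 1) 1) → (λ (τ : Nat) → elimNat (λ (ν : Nat) → Nat) 0 (λ (m : Nat) → λ (u : Nat) → succ u) τ) 0
  ~> λ (σ : Vec (Eq Nat 1 1) 1) → elimNat (λ (τ : Nat) → Nat) 0 (λ (ν : Nat) → λ (m : Nat) → succ m) 0
  ~> λ (σ : Vec (Eq Nat 1 1) 1) → 0
type:
  (σ : Vec (Eq Nat 1 1) 1) → Nat


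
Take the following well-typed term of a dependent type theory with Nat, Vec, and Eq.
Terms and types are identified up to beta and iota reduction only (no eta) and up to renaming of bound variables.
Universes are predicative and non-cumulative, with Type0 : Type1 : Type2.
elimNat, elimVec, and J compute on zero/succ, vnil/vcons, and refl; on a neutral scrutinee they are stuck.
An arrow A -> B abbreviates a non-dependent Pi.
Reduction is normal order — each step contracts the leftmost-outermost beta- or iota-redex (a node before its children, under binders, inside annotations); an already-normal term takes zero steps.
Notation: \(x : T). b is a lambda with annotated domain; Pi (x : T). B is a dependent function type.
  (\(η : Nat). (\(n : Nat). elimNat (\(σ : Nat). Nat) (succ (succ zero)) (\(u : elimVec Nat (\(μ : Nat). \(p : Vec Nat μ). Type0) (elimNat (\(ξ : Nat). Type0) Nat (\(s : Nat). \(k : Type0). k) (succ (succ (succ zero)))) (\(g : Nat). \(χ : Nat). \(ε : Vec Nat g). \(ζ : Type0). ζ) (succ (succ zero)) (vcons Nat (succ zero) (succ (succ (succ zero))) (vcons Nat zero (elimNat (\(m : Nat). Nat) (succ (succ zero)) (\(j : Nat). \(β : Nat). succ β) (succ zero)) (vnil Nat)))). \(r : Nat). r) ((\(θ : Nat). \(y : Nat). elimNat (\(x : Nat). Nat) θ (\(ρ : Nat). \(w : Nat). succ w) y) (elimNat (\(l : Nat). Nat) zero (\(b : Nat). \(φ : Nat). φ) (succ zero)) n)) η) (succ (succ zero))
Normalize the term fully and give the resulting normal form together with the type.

reduced normal form:
  succ (succ zero)
the term's type:
  Nat
observation: reduction starts at a beta-redex, and 43 normal-order steps reach the normal form.


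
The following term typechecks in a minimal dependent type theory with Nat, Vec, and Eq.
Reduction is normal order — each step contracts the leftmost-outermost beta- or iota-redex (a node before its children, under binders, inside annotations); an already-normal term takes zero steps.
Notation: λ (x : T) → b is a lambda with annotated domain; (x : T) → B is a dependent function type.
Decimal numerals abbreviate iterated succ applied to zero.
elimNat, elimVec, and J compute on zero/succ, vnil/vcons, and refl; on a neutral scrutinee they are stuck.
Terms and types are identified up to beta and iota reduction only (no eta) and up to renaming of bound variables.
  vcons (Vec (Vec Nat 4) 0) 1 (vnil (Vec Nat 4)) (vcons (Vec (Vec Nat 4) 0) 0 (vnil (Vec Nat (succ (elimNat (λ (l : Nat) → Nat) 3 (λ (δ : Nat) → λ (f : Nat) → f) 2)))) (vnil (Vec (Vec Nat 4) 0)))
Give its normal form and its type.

normal form:
  vcons (Vec (Vec Nat 4) 0) 1 (vnil (Vec Nat 4)) (vcons (Vec (Vec Nat 4) 0) 0 (vnil (Vec Nat 4)) (vnil (Vec (Vec Nat 4) 0)))
inferred type:
  Vec (Vec (Vec Nat 4) 0) 2
observation: 7 normal-order steps normalize the term, beginning with an elimNat iota-redex.


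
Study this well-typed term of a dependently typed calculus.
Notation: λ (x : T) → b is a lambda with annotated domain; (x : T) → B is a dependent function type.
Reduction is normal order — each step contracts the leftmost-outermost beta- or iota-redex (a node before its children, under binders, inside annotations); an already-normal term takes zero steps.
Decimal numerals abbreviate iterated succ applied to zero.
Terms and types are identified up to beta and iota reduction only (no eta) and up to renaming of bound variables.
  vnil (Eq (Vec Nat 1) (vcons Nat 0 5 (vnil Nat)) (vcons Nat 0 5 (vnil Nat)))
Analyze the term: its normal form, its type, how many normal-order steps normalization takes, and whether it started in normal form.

reduced normal form:
  vnil (Eq (Vec Nat 1) (vcons Nat 0 5 (vnil Nat)) (vcons Nat 0 5 (vnil Nat)))
the term's type:
  Vec (Eq (Vec Nat 1) (vcons Nat 0 5 (vnil Nat)) (vcons Nat 0 5 (vnil Nat))) 0
normal-order step count: 0
already normal: yes


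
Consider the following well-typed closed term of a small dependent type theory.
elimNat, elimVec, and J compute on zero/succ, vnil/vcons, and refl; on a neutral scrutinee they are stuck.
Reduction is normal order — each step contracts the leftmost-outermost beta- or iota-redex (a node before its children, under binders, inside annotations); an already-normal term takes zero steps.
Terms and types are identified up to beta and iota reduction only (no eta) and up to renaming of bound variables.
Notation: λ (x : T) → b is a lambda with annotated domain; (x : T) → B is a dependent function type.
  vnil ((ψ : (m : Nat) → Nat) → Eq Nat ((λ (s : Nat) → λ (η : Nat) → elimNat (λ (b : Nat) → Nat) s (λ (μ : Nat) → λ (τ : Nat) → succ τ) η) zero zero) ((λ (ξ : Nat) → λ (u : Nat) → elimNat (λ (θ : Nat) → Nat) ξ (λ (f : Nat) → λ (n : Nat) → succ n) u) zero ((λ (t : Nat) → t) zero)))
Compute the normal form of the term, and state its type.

reduced normal form:
  vnil ((ψ : (m : Nat) → Nat) → Eq Nat zero zero)
the term's type:
  Vec ((ψ : (m : Nat) → Nat) → Eq Nat zero zero) zero
observation: 7 normal-order steps separate the term from its normal form.


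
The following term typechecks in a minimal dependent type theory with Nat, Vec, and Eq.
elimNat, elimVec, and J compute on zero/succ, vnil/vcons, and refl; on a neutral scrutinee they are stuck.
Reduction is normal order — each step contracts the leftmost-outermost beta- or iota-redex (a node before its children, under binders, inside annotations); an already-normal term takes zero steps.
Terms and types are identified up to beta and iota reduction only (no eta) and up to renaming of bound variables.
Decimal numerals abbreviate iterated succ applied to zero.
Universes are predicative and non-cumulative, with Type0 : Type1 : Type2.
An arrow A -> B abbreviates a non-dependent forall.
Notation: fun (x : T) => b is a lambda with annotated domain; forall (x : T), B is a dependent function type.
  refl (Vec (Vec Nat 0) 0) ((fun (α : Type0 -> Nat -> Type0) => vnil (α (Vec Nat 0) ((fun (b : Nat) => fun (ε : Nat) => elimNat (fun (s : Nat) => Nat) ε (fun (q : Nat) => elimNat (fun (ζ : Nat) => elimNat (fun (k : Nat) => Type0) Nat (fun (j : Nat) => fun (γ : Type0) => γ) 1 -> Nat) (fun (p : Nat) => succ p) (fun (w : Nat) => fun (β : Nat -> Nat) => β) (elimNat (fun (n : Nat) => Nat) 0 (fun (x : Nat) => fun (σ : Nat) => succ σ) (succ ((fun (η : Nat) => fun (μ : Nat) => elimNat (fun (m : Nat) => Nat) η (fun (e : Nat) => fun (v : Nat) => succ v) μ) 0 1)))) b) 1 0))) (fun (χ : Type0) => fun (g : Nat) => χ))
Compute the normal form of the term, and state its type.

reduced normal form:
  refl (Vec (Vec Nat 0) 0) (vnil (Vec Nat 0))
the term's type:
  Eq (Vec (Vec Nat 0) 0) (vnil (Vec Nat 0)) (vnil (Vec Nat 0))
observation: normalization takes exactly 3 steps under the normal-order strategy.


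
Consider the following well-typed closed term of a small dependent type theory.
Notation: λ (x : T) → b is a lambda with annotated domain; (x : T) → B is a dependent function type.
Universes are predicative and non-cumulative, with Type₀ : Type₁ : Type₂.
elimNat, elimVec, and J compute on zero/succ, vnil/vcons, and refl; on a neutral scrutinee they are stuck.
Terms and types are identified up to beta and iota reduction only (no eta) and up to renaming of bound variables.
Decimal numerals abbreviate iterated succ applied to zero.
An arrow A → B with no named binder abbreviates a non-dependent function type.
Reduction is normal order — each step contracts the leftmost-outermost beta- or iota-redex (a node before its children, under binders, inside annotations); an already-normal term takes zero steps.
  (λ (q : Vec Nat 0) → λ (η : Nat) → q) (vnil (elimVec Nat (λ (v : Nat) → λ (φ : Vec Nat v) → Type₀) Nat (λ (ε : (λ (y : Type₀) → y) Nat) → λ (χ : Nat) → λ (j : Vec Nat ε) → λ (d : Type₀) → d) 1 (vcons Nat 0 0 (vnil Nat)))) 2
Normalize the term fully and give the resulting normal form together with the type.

resulting normal form:
  vnil Nat
inferred type:
  Vec Nat 0
observation: the leftmost-outermost redex is a beta-redex, and normalization takes 8 steps.


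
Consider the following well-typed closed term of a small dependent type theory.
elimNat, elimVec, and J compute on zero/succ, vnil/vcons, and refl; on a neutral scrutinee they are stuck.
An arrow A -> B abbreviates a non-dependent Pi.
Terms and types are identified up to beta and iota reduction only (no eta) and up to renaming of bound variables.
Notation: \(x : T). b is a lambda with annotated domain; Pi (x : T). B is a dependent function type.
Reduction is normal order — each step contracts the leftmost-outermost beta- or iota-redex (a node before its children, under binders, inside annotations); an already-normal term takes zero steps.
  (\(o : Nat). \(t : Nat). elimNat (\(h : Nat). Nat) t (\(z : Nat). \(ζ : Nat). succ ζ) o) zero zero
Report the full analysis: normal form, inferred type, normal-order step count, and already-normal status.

normal form:
  zero
type:
  Nat
steps to reach normal form (normal order): 3
term was already normal: no
first contracted redex: a beta-redex


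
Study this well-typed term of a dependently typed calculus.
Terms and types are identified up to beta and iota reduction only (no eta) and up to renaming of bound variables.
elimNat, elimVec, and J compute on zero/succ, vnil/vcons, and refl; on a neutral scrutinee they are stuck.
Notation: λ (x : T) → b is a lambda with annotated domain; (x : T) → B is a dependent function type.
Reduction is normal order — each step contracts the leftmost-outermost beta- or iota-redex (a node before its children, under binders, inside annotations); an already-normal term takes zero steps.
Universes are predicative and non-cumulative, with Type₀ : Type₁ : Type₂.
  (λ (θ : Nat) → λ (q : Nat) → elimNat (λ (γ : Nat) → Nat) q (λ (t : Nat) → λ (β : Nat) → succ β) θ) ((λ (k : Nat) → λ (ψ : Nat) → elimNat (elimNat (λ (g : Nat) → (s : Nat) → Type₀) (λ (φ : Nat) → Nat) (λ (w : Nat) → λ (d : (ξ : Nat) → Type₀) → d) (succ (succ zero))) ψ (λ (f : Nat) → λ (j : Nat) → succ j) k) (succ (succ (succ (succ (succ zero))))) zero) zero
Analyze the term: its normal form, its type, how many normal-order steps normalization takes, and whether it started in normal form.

normal form:
  succ (succ (succ (succ (succ zero))))
inferred type:
  Nat
steps to reach normal form (normal order): 36
term was already normal: no
first contracted redex: a beta-redex


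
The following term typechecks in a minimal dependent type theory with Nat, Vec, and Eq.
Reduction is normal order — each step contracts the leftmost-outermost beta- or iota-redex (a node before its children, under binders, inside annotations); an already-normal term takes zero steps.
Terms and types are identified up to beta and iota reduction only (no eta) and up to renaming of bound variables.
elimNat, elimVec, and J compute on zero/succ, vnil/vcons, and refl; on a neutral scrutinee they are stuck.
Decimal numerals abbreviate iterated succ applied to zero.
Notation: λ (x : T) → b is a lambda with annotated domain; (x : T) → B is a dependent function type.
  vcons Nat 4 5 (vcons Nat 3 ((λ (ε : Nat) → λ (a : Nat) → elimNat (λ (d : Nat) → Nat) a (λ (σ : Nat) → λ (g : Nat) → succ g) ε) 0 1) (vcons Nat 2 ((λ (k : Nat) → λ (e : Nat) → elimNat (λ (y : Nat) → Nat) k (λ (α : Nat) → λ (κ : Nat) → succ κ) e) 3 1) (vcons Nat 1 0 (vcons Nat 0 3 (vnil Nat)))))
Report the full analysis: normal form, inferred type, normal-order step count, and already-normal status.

reduced normal form:
  vcons Nat 4 5 (vcons Nat 3 1 (vcons Nat 2 4 (vcons Nat 1 0 (vcons Nat 0 3 (vnil Nat)))))
the term's type:
  Vec Nat 5
normal-order step count: 9
term was already normal: no
first contracted redex: a beta-redex


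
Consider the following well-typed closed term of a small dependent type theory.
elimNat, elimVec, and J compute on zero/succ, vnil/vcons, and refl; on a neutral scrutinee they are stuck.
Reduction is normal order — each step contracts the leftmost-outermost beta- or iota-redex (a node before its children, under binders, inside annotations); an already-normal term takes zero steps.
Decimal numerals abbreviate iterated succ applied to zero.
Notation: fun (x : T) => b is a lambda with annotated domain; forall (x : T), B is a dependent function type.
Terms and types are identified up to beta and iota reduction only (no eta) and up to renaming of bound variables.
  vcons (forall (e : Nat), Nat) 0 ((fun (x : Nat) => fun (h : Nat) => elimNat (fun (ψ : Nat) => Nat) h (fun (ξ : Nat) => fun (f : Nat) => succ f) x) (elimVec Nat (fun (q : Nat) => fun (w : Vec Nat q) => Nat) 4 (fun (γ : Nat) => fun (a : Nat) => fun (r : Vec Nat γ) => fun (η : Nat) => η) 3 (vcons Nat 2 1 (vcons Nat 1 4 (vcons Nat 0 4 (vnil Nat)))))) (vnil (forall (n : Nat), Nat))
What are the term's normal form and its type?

reduced normal form:
  vcons (forall (e : Nat), Nat) 0 (fun (x : Nat) => succ (succ (succ (succ x)))) (vnil (forall (h : Nat), Nat))
type:
  Vec (forall (e : Nat), Nat) 1


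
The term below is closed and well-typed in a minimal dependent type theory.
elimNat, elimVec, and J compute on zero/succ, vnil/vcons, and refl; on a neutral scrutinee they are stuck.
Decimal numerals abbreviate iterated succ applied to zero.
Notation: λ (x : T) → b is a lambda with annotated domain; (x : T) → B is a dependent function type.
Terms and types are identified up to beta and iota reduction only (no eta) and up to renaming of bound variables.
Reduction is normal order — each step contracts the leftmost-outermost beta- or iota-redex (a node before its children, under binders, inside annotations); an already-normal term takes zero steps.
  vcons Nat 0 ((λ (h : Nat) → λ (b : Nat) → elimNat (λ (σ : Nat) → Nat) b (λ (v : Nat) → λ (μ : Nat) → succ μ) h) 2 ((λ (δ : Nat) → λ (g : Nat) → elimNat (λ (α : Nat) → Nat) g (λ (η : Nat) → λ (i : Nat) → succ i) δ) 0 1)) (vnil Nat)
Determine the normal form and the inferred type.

normal form:
  vcons Nat 0 3 (vnil Nat)
inferred type:
  Vec Nat 1
observation: the leftmost-outermost redex is a beta-redex, and normalization takes 12 steps.
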